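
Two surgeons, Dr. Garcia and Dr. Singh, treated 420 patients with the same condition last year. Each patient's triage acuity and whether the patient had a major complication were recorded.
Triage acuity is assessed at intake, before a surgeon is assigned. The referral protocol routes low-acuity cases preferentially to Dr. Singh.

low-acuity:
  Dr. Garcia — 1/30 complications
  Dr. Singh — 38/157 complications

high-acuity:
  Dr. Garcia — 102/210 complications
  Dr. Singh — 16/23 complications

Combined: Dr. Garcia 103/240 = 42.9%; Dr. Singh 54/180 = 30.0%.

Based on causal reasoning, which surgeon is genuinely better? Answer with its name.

Dr. Garcia

Triage acuity satisfies the back-door criterion: it is not a descendant of the surgeon, and it blocks the spurious path from surgeon to outcome. Adjusting for it (i.e., using the within-triage acuity rates) gives the causal effect.
Within each level — low-acuity: 3.3% vs 24.2%; high-acuity: 48.6% vs 69.6% — Dr. Garcia is lower every time.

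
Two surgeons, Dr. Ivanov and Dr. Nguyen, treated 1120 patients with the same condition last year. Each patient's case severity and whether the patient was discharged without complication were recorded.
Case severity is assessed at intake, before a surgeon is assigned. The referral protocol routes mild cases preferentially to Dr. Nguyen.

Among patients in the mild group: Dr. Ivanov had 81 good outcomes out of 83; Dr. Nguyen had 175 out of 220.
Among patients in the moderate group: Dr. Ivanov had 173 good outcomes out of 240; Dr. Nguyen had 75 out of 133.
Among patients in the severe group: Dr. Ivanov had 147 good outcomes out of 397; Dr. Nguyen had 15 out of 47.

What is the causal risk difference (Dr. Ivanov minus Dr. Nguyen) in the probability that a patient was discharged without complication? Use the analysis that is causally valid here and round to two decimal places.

The case severity-specific comparison favours Dr. Ivanov throughout, but the pooled figures favour Dr. Nguyen. The question is whether to condition on case severity.
Nothing the surgeon does changes case severity; the imbalance is an allocation artefact. With case severity also predicting the outcome, the pooled figure is confounded, and the within-stratum comparison is the causal one.
Adjusting over the population distribution of case severity: 0.271·(0.976−0.795) + 0.333·(0.721−0.564) + 0.396·(0.370−0.319) = +0.121.

+0.12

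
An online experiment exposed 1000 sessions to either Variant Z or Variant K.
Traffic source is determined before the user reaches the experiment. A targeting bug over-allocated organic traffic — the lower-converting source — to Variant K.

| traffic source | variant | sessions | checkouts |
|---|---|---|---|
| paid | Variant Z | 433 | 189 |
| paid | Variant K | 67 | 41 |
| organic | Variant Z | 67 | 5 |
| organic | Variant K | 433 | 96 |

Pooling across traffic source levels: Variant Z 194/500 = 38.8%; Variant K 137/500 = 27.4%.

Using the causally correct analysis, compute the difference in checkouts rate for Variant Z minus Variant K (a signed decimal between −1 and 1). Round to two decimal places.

Variant K is higher inside every traffic source stratum but Variant Z is higher in aggregate. Whether to stratify depends on how traffic source relates to the variant.
Traffic source is set before the variant has any effect — it is not caused by the variant — and it independently drives the outcome. That makes it a confounder, so the causal comparison is within traffic source levels.
Adjusting over the population distribution of traffic source: 0.500·(0.436−0.612) + 0.500·(0.075−0.222) = -0.161.

-0.16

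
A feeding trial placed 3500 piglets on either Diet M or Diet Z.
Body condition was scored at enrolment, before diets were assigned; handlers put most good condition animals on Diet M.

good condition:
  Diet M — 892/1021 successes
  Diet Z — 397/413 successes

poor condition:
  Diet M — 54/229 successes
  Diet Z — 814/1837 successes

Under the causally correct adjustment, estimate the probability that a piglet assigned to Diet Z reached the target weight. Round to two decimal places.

Starting body condition differs across diets for reasons unrelated to any effect of the diet itself, and it separately predicts the outcome — a classic confounder. We must compare within starting body condition levels.
Standardising Diet Z to the population starting body condition mix: 0.410·397/413 + 0.590·814/1837 = 0.655.

0.66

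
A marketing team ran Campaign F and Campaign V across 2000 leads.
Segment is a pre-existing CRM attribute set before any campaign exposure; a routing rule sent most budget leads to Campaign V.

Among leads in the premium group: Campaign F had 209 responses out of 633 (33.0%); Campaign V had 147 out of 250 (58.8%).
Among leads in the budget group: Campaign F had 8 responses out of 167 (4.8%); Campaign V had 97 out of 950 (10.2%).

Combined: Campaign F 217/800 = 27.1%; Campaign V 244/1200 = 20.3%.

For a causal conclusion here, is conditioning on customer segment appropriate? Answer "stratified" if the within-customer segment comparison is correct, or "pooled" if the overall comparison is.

stratified

Customer segment satisfies the back-door criterion: it is not a descendant of the campaign, and it blocks the spurious path from campaign to outcome. Adjusting for it (i.e., using the within-customer segment rates) gives the causal effect.
Within each level — premium: 33.0% vs 58.8%; budget: 4.8% vs 10.2% — Campaign V is higher every time.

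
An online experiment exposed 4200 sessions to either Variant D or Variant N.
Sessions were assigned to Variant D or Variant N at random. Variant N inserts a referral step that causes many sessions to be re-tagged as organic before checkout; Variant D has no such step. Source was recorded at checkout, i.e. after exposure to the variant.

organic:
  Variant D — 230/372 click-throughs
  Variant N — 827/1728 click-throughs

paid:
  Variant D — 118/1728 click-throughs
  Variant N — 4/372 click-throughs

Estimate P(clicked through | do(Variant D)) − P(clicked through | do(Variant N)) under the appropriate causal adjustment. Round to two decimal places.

-0.23

The distribution of traffic source is itself part of what the variant does — it is an intermediate outcome. Holding it fixed would remove that part of the effect; the total effect is the pooled difference.
The causal difference is the pooled difference: 0.166 − 0.396 = -0.230.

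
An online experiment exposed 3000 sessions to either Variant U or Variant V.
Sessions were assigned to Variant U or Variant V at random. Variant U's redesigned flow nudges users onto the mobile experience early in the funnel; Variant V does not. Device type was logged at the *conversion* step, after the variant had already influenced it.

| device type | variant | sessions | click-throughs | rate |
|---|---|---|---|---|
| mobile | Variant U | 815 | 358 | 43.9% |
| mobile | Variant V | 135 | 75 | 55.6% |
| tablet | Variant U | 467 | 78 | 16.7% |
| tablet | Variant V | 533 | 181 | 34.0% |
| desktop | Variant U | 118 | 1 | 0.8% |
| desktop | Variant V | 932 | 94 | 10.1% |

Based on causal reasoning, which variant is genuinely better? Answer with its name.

Device type here is a post-treatment variable shaped by the variant; conditioning on it would introduce bias rather than remove it. The overall comparison is the causal one.
Pooled: Variant U 31.2% vs Variant V 21.9%; Variant U is higher overall.

Variant U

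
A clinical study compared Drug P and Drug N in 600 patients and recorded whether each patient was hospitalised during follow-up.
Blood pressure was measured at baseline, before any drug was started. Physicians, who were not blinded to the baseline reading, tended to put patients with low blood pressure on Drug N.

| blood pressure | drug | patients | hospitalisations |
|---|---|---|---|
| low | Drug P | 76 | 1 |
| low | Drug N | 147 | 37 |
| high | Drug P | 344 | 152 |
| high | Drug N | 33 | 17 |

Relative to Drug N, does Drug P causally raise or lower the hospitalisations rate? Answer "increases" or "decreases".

decreases

The stratified and pooled comparisons disagree (Drug P wins within each blood pressure; Drug N wins overall), so the answer turns on the causal role of blood pressure.
Since blood pressure is a pre-existing factor (not a product of the drug) and it affects the outcome on its own, it is a confounder. The stratified rates, not the pooled rate, identify the causal effect.
Within each level — low: 1.3% vs 25.2%; high: 44.2% vs 51.5% — Drug P is lower every time.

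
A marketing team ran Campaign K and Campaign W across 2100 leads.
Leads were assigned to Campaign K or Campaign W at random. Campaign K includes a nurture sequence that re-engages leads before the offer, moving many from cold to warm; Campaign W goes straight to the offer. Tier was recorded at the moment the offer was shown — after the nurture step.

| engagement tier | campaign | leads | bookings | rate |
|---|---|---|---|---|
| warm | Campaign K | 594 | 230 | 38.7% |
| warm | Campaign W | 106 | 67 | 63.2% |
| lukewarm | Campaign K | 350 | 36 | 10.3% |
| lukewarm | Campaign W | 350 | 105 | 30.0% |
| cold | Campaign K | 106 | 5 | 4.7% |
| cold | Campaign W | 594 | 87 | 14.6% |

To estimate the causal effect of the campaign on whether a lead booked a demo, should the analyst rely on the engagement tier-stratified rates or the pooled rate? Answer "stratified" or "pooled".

Engagement tier is recorded after the campaign and is itself shifted by it — it sits on the causal path from campaign to outcome. Conditioning on a mediator would strip out part of the effect we want; the pooled comparison gives the total causal effect.
Pooled: Campaign K 25.8% vs Campaign W 24.7%; Campaign K is higher overall.

pooled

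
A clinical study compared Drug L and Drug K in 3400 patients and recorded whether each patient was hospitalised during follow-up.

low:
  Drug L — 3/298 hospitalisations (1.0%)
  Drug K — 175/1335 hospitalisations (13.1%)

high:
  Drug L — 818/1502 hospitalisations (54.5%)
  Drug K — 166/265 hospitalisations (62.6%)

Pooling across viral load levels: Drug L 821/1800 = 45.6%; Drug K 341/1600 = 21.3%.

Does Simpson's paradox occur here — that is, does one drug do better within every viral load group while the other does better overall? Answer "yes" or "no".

yes

Within each viral load level (low 1.0% vs 13.1%; high 54.5% vs 62.6%), Drug L has the lower rate every time. Pooled: 45.6% vs 21.3% — Drug K has the lower rate overall. The two comparisons disagree.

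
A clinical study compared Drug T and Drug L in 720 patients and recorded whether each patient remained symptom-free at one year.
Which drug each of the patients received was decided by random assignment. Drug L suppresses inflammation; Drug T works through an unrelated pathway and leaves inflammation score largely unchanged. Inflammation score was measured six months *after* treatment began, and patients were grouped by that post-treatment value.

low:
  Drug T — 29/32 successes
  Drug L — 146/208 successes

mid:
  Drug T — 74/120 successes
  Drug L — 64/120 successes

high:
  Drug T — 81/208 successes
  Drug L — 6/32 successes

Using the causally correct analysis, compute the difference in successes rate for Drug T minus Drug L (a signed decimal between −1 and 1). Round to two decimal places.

-0.09

Drug T is higher inside every inflammation score stratum but Drug L is higher in aggregate. Whether to stratify depends on how inflammation score relates to the drug.
Stratifying would compare drugs among patients the drugs themselves sorted into inflammation score groups — a form of selection on an intermediate. The unconditioned pooled rates give the total causal effect.
The causal difference is the pooled difference: 0.511 − 0.600 = -0.089.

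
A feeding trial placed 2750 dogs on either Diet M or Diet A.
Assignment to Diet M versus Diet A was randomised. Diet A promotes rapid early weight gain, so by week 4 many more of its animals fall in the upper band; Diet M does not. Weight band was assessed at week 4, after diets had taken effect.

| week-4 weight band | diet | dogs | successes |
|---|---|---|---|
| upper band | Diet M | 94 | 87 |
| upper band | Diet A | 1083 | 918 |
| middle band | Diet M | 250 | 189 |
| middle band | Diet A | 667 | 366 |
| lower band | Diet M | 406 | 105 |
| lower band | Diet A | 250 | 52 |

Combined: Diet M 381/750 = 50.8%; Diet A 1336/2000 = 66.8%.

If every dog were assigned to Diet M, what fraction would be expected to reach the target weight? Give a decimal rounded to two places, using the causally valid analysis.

Week-4 weight band is downstream of the diet. One should not condition on a consequence of treatment, so the overall rates are the right comparison.
So P(outcome | do(Diet M)) is just the pooled rate for Diet M: 381/750 = 0.508.

0.51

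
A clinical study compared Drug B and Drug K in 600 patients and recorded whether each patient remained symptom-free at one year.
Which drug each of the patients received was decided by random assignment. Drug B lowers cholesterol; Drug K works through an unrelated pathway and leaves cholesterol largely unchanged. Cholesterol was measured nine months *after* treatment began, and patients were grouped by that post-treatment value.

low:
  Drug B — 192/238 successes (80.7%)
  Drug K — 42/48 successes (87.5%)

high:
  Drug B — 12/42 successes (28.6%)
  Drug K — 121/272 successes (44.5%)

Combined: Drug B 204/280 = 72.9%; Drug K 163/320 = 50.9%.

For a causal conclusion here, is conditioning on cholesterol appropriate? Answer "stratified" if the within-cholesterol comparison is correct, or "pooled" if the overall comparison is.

pooled

Cholesterol lies on the pathway drug → cholesterol → outcome, so adjusting for it blocks the indirect effect. For the total causal effect of drug, use the unadjusted pooled rates.
Pooled: Drug B 72.9% vs Drug K 50.9%; Drug B is higher overall.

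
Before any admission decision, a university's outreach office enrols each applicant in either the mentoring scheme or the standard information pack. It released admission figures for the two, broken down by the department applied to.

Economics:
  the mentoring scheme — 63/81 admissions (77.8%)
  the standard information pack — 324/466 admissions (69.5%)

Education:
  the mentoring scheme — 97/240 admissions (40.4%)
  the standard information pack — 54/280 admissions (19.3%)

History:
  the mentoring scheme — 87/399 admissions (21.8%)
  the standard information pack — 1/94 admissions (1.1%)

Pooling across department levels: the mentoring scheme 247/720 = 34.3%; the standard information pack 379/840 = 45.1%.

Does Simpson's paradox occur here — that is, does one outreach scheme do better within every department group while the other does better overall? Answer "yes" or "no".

Within each department level (Economics 77.8% vs 69.5%; Education 40.4% vs 19.3%; History 21.8% vs 1.1%), the mentoring scheme has the higher rate every time. Pooled: 34.3% vs 45.1% — the standard information pack has the higher rate overall. The two comparisons disagree.

yes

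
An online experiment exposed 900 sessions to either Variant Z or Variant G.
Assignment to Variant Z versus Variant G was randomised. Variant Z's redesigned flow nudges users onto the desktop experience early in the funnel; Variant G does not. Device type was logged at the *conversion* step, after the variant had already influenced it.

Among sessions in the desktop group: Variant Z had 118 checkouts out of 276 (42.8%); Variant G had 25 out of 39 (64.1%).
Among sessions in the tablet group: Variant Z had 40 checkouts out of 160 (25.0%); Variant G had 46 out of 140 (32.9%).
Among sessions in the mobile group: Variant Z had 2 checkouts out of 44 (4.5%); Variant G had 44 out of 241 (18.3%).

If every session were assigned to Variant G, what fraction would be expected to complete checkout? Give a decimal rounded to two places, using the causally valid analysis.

The stratified and pooled comparisons disagree (Variant G wins within each device type; Variant Z wins overall), so the answer turns on the causal role of device type.
Device type lies on the pathway variant → device type → outcome, so adjusting for it blocks the indirect effect. For the total causal effect of variant, use the unadjusted pooled rates.
So P(outcome | do(Variant G)) is just the pooled rate for Variant G: 115/420 = 0.274.

0.27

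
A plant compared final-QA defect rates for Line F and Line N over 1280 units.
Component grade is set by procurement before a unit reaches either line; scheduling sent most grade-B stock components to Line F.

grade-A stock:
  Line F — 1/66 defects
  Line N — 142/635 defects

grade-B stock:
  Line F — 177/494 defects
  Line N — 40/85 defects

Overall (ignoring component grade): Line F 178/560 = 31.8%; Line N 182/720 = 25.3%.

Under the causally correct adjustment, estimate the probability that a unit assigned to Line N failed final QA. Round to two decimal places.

0.34

Within every component grade level Line F has the lower rate, yet pooled Line N does — Simpson's reversal.
Nothing the line does changes component grade; the imbalance is an allocation artefact. With component grade also predicting the outcome, the pooled figure is confounded, and the within-stratum comparison is the causal one.
Standardising Line N to the population component grade mix: 0.548·142/635 + 0.452·40/85 = 0.335.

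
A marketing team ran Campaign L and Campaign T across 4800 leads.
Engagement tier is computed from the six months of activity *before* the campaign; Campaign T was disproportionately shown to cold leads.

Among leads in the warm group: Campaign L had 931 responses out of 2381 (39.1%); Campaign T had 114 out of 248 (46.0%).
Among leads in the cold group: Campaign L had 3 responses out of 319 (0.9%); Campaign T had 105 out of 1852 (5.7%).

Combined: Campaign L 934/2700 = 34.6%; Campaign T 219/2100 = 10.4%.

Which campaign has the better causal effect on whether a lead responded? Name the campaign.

Campaign T

The imbalance in engagement tier arose from how leads were allocated, not from anything the campaign did; and engagement tier independently affects the outcome. The pooled gap is confounded — condition on engagement tier.
Within each level — warm: 39.1% vs 46.0%; cold: 0.9% vs 5.7% — Campaign T is higher every time.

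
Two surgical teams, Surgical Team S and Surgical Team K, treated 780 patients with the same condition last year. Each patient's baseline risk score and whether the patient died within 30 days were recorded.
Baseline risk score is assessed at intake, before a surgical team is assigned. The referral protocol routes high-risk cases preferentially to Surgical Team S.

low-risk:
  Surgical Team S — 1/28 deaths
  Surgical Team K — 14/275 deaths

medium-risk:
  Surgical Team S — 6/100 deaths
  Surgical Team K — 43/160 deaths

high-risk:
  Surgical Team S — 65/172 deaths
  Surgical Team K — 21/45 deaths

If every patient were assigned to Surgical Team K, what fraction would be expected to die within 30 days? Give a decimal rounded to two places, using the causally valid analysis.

0.24

Within every baseline risk score level Surgical Team S has the lower rate, yet pooled Surgical Team K does — Simpson's reversal.
Baseline risk score satisfies the back-door criterion: it is not a descendant of the surgical team, and it blocks the spurious path from surgical team to outcome. Adjusting for it (i.e., using the within-baseline risk score rates) gives the causal effect.
Standardising Surgical Team K to the population baseline risk score mix: 0.388·14/275 + 0.333·43/160 + 0.278·21/45 = 0.239.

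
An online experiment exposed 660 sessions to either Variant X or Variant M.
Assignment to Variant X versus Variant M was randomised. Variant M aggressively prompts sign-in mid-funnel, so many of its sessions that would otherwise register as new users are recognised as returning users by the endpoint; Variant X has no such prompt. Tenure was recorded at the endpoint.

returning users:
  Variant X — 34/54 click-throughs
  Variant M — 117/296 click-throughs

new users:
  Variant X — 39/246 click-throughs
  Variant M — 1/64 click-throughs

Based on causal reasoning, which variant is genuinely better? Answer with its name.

User tenure lies on the pathway variant → user tenure → outcome, so adjusting for it blocks the indirect effect. For the total causal effect of variant, use the unadjusted pooled rates.
Pooled: Variant X 24.3% vs Variant M 32.8%; Variant M is higher overall.

Variant M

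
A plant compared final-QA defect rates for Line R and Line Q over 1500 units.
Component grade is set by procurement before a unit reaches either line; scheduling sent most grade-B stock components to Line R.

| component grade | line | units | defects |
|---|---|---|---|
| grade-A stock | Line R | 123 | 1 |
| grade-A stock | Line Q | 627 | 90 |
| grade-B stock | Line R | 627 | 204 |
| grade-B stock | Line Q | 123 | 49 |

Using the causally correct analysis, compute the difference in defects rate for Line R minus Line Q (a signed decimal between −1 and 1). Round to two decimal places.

-0.10

Component grade differs across lines for reasons unrelated to any effect of the line itself, and it separately predicts the outcome — a classic confounder. We must compare within component grade levels.
Adjusting over the population distribution of component grade: 0.500·(0.008−0.144) + 0.500·(0.325−0.398) = -0.104.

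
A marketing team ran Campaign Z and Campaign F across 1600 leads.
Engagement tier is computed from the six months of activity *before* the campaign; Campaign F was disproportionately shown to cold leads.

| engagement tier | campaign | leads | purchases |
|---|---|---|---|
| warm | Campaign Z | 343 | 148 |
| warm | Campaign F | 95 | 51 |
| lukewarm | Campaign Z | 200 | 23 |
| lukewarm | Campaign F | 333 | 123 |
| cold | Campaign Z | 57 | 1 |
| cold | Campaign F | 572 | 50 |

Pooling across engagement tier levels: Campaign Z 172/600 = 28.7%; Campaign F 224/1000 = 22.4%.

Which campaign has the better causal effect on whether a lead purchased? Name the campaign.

Engagement tier differs across campaigns for reasons unrelated to any effect of the campaign itself, and it separately predicts the outcome — a classic confounder. We must compare within engagement tier levels.
Within each level — warm: 43.1% vs 53.7%; lukewarm: 11.5% vs 36.9%; cold: 1.8% vs 8.7% — Campaign F is higher every time.

Campaign F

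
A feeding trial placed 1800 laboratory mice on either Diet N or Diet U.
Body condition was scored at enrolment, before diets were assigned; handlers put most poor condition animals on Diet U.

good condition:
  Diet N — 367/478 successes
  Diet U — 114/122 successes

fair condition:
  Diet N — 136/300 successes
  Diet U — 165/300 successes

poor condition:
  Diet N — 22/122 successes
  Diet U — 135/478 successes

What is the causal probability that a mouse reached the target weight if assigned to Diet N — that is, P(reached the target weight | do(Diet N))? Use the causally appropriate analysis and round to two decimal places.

The starting body condition-specific comparison favours Diet U throughout, but the pooled figures favour Diet N. The question is whether to condition on starting body condition.
Here starting body condition is a common cause — it drives both which diet a case falls under and the outcome. The crude comparison mixes populations; the stratum-specific rates are the causally relevant ones.
Standardising Diet N to the population starting body condition mix: 0.333·367/478 + 0.333·136/300 + 0.333·22/122 = 0.467.

0.47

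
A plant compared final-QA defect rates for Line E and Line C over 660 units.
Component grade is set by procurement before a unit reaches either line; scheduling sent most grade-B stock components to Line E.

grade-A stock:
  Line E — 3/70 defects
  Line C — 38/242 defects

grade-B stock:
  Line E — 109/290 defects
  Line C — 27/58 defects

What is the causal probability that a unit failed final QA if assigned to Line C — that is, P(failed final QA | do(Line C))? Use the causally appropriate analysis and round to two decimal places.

0.32

The stratified and pooled comparisons disagree (Line E wins within each component grade; Line C wins overall), so the answer turns on the causal role of component grade.
The imbalance in component grade arose from how units were allocated, not from anything the line did; and component grade independently affects the outcome. The pooled gap is confounded — condition on component grade.
Standardising Line C to the population component grade mix: 0.473·38/242 + 0.527·27/58 = 0.320.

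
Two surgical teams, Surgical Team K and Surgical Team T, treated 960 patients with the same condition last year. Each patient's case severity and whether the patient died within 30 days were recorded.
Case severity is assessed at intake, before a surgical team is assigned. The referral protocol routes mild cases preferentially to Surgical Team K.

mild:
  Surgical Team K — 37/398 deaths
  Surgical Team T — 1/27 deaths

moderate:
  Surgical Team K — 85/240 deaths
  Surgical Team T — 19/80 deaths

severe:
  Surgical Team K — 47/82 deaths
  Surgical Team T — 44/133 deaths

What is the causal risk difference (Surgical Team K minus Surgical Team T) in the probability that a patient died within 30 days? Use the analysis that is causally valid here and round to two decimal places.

+0.12

Within every case severity level Surgical Team T has the lower rate, yet pooled Surgical Team K does — Simpson's reversal.
Here case severity is a common cause — it drives both which surgical team a case falls under and the outcome. The crude comparison mixes populations; the stratum-specific rates are the causally relevant ones.
Adjusting over the population distribution of case severity: 0.443·(0.093−0.037) + 0.333·(0.354−0.237) + 0.224·(0.573−0.331) = +0.118.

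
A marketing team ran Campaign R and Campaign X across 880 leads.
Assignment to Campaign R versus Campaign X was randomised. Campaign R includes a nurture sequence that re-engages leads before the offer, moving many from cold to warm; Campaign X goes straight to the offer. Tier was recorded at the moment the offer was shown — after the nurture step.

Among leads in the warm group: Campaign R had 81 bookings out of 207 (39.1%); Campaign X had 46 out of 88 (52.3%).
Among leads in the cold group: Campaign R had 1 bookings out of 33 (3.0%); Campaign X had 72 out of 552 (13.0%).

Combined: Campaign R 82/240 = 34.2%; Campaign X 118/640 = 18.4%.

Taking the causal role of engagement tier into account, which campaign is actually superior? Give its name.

The engagement tier-specific comparison favours Campaign X throughout, but the pooled figures favour Campaign R. The question is whether to condition on engagement tier.
Engagement tier is recorded after the campaign and is itself shifted by it — it sits on the causal path from campaign to outcome. Conditioning on a mediator would strip out part of the effect we want; the pooled comparison gives the total causal effect.
Pooled: Campaign R 34.2% vs Campaign X 18.4%; Campaign R is higher overall.

Campaign R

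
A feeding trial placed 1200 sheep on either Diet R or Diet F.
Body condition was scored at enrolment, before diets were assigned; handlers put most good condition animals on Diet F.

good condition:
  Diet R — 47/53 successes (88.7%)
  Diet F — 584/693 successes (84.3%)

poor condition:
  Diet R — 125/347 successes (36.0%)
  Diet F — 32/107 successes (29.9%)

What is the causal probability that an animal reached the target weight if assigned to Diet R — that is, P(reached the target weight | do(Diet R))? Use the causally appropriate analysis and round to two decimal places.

Starting body condition is set before the diet has any effect — it is not caused by the diet — and it independently drives the outcome. That makes it a confounder, so the causal comparison is within starting body condition levels.
Standardising Diet R to the population starting body condition mix: 0.622·47/53 + 0.378·125/347 = 0.688.

0.69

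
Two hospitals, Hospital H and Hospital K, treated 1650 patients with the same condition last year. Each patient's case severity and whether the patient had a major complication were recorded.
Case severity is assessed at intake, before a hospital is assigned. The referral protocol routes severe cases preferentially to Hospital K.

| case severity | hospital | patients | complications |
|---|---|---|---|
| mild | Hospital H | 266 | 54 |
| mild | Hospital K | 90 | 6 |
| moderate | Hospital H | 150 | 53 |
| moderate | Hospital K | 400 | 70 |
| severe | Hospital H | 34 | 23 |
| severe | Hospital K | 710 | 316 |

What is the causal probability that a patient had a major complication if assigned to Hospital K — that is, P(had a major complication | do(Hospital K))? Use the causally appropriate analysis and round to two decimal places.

The stratified and pooled comparisons disagree (Hospital K wins within each case severity; Hospital H wins overall), so the answer turns on the causal role of case severity.
Case severity differs across hospitals for reasons unrelated to any effect of the hospital itself, and it separately predicts the outcome — a classic confounder. We must compare within case severity levels.
Standardising Hospital K to the population case severity mix: 0.216·6/90 + 0.333·70/400 + 0.451·316/710 = 0.273.

0.27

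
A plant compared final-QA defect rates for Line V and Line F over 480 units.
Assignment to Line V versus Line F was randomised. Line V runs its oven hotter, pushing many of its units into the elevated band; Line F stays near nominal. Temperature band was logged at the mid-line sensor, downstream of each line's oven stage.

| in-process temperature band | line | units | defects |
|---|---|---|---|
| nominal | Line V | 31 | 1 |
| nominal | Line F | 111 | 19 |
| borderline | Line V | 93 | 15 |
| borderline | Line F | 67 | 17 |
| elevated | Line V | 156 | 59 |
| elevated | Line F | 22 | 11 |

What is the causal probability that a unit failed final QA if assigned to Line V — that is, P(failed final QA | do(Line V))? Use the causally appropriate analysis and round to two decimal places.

0.27

The stratified and pooled comparisons disagree (Line V wins within each in-process temperature band; Line F wins overall), so the answer turns on the causal role of in-process temperature band.
Stratifying would compare lines among units the lines themselves sorted into in-process temperature band groups — a form of selection on an intermediate. The unconditioned pooled rates give the total causal effect.
So P(outcome | do(Line V)) is just the pooled rate for Line V: 75/280 = 0.268.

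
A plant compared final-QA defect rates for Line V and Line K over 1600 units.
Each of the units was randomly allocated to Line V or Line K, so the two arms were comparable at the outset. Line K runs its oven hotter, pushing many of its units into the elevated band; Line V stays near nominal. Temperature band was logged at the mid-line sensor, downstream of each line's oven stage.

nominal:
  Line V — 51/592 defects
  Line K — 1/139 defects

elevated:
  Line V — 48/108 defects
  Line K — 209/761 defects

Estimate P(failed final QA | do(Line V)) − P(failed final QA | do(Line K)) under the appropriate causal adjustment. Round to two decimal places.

Line K is lower inside every in-process temperature band stratum but Line V is lower in aggregate. Whether to stratify depends on how in-process temperature band relates to the line.
In-process temperature band here is a post-treatment variable shaped by the line; conditioning on it would introduce bias rather than remove it. The overall comparison is the causal one.
The causal difference is the pooled difference: 0.141 − 0.233 = -0.092.

-0.09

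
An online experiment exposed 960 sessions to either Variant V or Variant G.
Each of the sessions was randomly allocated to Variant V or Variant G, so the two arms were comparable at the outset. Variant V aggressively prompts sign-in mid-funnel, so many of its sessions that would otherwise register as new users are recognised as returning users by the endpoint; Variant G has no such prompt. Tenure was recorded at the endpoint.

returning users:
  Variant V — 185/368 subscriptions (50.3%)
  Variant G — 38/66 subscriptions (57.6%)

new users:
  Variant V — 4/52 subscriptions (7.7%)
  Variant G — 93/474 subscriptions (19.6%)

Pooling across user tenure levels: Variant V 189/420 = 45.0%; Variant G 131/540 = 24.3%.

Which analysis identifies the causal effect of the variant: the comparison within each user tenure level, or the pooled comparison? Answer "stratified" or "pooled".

Because the variant influences user tenure, user tenure is a post-treatment mediator, not a confounder. Stratifying on it would bias the estimate; the causal effect is the crude pooled difference.
Pooled: Variant V 45.0% vs Variant G 24.3%; Variant V is higher overall.

pooled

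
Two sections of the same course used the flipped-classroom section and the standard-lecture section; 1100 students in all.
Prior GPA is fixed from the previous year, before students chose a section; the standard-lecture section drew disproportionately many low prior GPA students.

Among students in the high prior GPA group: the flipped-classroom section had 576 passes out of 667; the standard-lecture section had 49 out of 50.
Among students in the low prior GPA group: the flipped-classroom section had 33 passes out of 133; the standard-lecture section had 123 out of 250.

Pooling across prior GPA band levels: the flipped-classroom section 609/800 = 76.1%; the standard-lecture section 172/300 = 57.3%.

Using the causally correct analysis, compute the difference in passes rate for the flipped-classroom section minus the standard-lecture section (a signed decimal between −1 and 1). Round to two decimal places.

-0.16

Within every prior GPA band level the standard-lecture section has the higher rate, yet pooled the flipped-classroom section does — Simpson's reversal.
Nothing the teaching method does changes prior GPA band; the imbalance is an allocation artefact. With prior GPA band also predicting the outcome, the pooled figure is confounded, and the within-stratum comparison is the causal one.
Adjusting over the population distribution of prior GPA band: 0.652·(0.864−0.980) + 0.348·(0.248−0.492) = -0.161.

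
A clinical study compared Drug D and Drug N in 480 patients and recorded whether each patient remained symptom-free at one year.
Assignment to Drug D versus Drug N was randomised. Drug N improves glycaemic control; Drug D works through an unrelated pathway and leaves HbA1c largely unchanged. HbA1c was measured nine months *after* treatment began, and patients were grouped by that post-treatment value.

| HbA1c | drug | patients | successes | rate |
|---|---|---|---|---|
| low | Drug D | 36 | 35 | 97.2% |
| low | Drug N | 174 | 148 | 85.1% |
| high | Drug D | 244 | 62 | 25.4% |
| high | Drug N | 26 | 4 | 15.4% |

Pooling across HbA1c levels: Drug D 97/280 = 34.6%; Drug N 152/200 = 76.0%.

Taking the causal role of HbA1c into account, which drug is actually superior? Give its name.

Drug N

HbA1c is recorded after the drug and is itself shifted by it — it sits on the causal path from drug to outcome. Conditioning on a mediator would strip out part of the effect we want; the pooled comparison gives the total causal effect.
Pooled: Drug D 34.6% vs Drug N 76.0%; Drug N is higher overall.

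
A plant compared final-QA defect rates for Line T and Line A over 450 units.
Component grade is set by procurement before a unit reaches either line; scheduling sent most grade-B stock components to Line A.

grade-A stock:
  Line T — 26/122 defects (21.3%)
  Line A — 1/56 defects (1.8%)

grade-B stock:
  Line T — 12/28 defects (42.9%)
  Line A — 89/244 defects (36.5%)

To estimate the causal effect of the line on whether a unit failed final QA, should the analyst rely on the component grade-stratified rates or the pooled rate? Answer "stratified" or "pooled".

stratified

Here component grade is a common cause — it drives both which line a case falls under and the outcome. The crude comparison mixes populations; the stratum-specific rates are the causally relevant ones.
Within each level — grade-A stock: 21.3% vs 1.8%; grade-B stock: 42.9% vs 36.5% — Line A is lower every time.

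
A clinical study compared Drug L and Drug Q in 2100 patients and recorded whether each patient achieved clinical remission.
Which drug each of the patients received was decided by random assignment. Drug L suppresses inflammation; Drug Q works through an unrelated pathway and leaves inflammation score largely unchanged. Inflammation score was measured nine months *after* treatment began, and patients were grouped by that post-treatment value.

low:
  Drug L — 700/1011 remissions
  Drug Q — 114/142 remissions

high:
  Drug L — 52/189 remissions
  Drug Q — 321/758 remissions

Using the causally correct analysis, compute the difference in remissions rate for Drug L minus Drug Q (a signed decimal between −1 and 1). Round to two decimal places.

Inflammation score lies on the pathway drug → inflammation score → outcome, so adjusting for it blocks the indirect effect. For the total causal effect of drug, use the unadjusted pooled rates.
The causal difference is the pooled difference: 0.627 − 0.483 = +0.143.

+0.14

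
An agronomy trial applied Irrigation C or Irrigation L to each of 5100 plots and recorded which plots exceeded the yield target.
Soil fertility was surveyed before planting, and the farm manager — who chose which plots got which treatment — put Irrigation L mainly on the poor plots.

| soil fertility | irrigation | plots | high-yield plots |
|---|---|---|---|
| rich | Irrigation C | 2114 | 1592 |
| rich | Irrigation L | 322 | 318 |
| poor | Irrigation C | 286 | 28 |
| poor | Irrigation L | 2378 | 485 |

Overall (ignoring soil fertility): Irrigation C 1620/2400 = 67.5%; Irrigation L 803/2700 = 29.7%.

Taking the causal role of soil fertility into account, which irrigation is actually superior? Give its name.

Within every soil fertility level Irrigation L has the higher rate, yet pooled Irrigation C does — Simpson's reversal.
Soil fertility is set before the irrigation has any effect — it is not caused by the irrigation — and it independently drives the outcome. That makes it a confounder, so the causal comparison is within soil fertility levels.
Within each level — rich: 75.3% vs 98.8%; poor: 9.8% vs 20.4% — Irrigation L is higher every time.

Irrigation L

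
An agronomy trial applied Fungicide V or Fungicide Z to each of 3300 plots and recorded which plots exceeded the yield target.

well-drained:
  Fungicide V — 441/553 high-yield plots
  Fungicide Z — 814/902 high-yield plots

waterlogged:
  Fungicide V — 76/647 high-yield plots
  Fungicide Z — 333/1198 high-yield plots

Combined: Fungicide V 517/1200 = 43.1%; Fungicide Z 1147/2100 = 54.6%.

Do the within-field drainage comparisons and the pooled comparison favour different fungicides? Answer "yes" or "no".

no

Within each field drainage level (well-drained 79.7% vs 90.2%; waterlogged 11.7% vs 27.8%), Fungicide Z has the higher rate every time. Pooled: 43.1% vs 54.6% — Fungicide Z has the higher rate overall. They agree.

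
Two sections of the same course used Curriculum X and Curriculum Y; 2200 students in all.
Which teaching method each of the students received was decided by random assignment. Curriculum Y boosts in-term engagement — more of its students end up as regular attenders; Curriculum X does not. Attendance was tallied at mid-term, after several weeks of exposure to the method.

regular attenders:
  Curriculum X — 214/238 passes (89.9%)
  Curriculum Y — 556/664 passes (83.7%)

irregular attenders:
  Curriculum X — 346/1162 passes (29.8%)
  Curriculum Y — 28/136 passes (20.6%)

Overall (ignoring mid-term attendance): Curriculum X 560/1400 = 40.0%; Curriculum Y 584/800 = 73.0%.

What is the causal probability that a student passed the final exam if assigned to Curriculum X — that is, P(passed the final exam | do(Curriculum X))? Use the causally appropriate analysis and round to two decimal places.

Mid-term attendance here is a post-treatment variable shaped by the teaching method; conditioning on it would introduce bias rather than remove it. The overall comparison is the causal one.
So P(outcome | do(Curriculum X)) is just the pooled rate for Curriculum X: 560/1400 = 0.400.

0.40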